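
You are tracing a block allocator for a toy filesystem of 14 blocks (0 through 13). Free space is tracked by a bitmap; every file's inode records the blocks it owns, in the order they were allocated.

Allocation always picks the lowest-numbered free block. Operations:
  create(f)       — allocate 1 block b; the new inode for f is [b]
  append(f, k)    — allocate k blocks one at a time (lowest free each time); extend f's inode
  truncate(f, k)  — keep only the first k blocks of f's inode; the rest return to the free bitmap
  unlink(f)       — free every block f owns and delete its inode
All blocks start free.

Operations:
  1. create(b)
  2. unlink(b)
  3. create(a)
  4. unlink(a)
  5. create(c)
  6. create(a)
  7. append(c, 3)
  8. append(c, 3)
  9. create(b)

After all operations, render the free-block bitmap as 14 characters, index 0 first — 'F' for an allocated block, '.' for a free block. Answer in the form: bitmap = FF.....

  1. create(b)  ⇒  F.............  {b→[0]}
  2. unlink(b)  ⇒  ..............  {}
  3. create(a)  ⇒  F.............  {a→[0]}
  4. unlink(a)  ⇒  ..............  {}
  5. create(c)  ⇒  F.............  {c→[0]}
  6. create(a)  ⇒  FF............  {a→[1]; c→[0]}
  7. append(c, 3)  ⇒  FFFFF.........  {a→[1]; c→[0, 2, 3, 4]}
  8. append(c, 3)  ⇒  FFFFFFFF......  {a→[1]; c→[0, 2, 3, 4, 5, 6, 7]}
  9. create(b)  ⇒  FFFFFFFFF.....  {a→[1]; b→[8]; c→[0, 2, 3, 4, 5, 6, 7]}

bitmap = FFFFFFFFF.....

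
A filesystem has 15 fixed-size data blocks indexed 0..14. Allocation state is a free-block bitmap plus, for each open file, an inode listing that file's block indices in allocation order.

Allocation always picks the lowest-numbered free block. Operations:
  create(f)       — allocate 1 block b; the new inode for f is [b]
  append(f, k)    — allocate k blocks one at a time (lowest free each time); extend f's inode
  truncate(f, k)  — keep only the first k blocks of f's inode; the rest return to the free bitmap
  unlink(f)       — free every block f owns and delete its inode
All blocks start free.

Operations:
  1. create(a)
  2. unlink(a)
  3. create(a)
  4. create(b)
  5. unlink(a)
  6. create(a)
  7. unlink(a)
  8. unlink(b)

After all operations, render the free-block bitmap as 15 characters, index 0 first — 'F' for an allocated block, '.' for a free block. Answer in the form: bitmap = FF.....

create(a): bitmap=F.............. | a=[0]
unlink(a): bitmap=............... | 
create(a): bitmap=F.............. | a=[0]
create(b): bitmap=FF............. | a=[0] b=[1]
unlink(a): bitmap=.F............. | b=[1]
create(a): bitmap=FF............. | a=[0] b=[1]
unlink(a): bitmap=.F............. | b=[1]
unlink(b): bitmap=............... | 

bitmap = ...............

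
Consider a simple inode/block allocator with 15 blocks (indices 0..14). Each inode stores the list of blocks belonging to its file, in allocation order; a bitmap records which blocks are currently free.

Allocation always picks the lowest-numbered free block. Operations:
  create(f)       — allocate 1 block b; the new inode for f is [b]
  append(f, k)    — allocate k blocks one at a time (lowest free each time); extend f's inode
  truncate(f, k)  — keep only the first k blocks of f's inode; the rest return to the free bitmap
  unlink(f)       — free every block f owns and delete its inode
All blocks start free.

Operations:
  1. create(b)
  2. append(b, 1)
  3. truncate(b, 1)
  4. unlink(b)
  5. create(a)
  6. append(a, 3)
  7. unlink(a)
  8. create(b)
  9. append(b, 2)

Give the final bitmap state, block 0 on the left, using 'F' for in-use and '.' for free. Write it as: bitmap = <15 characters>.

create(b): bitmap=F.............. | b=[0]
append(b, 1): bitmap=FF............. | b=[0, 1]
truncate(b, 1): bitmap=F.............. | b=[0]
unlink(b): bitmap=............... | 
create(a): bitmap=F.............. | a=[0]
append(a, 3): bitmap=FFFF........... | a=[0, 1, 2, 3]
unlink(a): bitmap=............... | 
create(b): bitmap=F.............. | b=[0]
append(b, 2): bitmap=FFF............ | b=[0, 1, 2]

bitmap = FFF............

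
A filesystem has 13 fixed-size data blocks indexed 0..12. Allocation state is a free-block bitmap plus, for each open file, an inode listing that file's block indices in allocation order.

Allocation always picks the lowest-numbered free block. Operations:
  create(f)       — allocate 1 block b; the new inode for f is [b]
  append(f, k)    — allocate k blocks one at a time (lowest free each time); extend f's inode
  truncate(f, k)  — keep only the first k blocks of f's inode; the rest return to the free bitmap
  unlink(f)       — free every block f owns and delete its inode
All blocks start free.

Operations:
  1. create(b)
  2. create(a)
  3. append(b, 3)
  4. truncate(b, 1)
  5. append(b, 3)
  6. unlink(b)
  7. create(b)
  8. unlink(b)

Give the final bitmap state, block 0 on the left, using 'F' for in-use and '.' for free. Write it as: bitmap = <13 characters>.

after create(b) → b:[0]  free=[F............]
after create(a) → a:[1], b:[0]  free=[FF...........]
after append(b, 3) → a:[1], b:[0, 2, 3, 4]  free=[FFFFF........]
after truncate(b, 1) → a:[1], b:[0]  free=[FF...........]
after append(b, 3) → a:[1], b:[0, 2, 3, 4]  free=[FFFFF........]
after unlink(b) → a:[1]  free=[.F...........]
after create(b) → a:[1], b:[0]  free=[FF...........]
after unlink(b) → a:[1]  free=[.F...........]

bitmap = .F...........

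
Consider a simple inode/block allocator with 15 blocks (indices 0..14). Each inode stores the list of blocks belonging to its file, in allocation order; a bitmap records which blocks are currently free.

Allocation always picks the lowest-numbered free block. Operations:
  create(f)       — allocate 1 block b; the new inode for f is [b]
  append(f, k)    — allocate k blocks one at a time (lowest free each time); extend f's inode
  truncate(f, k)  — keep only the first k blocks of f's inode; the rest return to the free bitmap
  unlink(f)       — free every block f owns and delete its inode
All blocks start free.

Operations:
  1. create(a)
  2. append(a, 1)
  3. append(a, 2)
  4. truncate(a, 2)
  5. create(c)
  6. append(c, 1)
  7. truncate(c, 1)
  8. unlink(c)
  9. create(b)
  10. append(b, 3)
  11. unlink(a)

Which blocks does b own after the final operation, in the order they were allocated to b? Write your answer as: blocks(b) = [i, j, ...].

[1] create(a) — a=0 (map F..............)
[2] append(a, 1) — a=0,1 (map FF.............)
[3] append(a, 2) — a=0,1,2,3 (map FFFF...........)
[4] truncate(a, 2) — a=0,1 (map FF.............)
[5] create(c) — a=0,1 c=2 (map FFF............)
[6] append(c, 1) — a=0,1 c=2,3 (map FFFF...........)
[7] truncate(c, 1) — a=0,1 c=2 (map FFF............)
[8] unlink(c) — a=0,1 (map FF.............)
[9] create(b) — a=0,1 b=2 (map FFF............)
[10] append(b, 3) — a=0,1 b=2,3,4,5 (map FFFFFF.........)
[11] unlink(a) — b=2,3,4,5 (map ..FFFF.........)

blocks(b) = [2, 3, 4, 5]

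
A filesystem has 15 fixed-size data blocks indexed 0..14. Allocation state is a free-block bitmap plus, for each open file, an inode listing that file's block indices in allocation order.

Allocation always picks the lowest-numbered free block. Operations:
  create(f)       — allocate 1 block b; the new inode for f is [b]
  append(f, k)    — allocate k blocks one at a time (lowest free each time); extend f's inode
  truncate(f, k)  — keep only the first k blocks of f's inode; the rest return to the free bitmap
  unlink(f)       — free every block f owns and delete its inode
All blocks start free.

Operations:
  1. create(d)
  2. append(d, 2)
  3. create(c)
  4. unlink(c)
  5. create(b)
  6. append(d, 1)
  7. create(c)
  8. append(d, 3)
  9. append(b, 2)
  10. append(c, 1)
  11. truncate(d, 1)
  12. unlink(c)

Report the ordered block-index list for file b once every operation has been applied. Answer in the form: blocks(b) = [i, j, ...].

create(d): bitmap=F.............. | d=[0]
append(d, 2): bitmap=FFF............ | d=[0, 1, 2]
create(c): bitmap=FFFF........... | c=[3] d=[0, 1, 2]
unlink(c): bitmap=FFF............ | d=[0, 1, 2]
create(b): bitmap=FFFF........... | b=[3] d=[0, 1, 2]
append(d, 1): bitmap=FFFFF.......... | b=[3] d=[0, 1, 2, 4]
create(c): bitmap=FFFFFF......... | b=[3] c=[5] d=[0, 1, 2, 4]
append(d, 3): bitmap=FFFFFFFFF...... | b=[3] c=[5] d=[0, 1, 2, 4, 6, 7, 8]
append(b, 2): bitmap=FFFFFFFFFFF.... | b=[3, 9, 10] c=[5] d=[0, 1, 2, 4, 6, 7, 8]
append(c, 1): bitmap=FFFFFFFFFFFF... | b=[3, 9, 10] c=[5, 11] d=[0, 1, 2, 4, 6, 7, 8]
truncate(d, 1): bitmap=F..F.F...FFF... | b=[3, 9, 10] c=[5, 11] d=[0]
unlink(c): bitmap=F..F.....FF.... | b=[3, 9, 10] d=[0]

blocks(b) = [3, 9, 10]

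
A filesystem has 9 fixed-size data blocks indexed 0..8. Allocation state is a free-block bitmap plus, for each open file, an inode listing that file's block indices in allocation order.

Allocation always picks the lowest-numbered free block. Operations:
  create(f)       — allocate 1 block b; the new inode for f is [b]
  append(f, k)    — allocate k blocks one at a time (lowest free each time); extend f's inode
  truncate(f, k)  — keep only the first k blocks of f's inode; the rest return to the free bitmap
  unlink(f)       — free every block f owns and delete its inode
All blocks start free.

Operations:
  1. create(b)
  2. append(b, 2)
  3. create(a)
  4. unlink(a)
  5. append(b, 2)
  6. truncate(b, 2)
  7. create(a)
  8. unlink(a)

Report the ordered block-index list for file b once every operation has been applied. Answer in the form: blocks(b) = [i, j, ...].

create(b): bitmap=F........ | b=[0]
append(b, 2): bitmap=FFF...... | b=[0, 1, 2]
create(a): bitmap=FFFF..... | a=[3] b=[0, 1, 2]
unlink(a): bitmap=FFF...... | b=[0, 1, 2]
append(b, 2): bitmap=FFFFF.... | b=[0, 1, 2, 3, 4]
truncate(b, 2): bitmap=FF....... | b=[0, 1]
create(a): bitmap=FFF...... | a=[2] b=[0, 1]
unlink(a): bitmap=FF....... | b=[0, 1]

blocks(b) = [0, 1]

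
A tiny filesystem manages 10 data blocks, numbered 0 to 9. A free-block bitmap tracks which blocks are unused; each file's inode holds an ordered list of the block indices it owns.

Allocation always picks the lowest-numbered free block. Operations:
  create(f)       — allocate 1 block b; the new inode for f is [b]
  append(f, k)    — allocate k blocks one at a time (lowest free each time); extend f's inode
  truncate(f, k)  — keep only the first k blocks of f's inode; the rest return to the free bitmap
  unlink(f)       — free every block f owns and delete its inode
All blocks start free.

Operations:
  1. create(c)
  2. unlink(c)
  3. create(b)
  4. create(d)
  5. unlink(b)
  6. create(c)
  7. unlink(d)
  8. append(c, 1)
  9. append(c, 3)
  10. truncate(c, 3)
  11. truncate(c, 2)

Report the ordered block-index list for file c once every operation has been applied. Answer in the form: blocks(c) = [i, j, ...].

[1] create(c) — c=0 (map F.........)
[2] unlink(c) —  (map ..........)
[3] create(b) — b=0 (map F.........)
[4] create(d) — b=0 d=1 (map FF........)
[5] unlink(b) — d=1 (map .F........)
[6] create(c) — c=0 d=1 (map FF........)
[7] unlink(d) — c=0 (map F.........)
[8] append(c, 1) — c=0,1 (map FF........)
[9] append(c, 3) — c=0,1,2,3,4 (map FFFFF.....)
[10] truncate(c, 3) — c=0,1,2 (map FFF.......)
[11] truncate(c, 2) — c=0,1 (map FF........)

blocks(c) = [0, 1]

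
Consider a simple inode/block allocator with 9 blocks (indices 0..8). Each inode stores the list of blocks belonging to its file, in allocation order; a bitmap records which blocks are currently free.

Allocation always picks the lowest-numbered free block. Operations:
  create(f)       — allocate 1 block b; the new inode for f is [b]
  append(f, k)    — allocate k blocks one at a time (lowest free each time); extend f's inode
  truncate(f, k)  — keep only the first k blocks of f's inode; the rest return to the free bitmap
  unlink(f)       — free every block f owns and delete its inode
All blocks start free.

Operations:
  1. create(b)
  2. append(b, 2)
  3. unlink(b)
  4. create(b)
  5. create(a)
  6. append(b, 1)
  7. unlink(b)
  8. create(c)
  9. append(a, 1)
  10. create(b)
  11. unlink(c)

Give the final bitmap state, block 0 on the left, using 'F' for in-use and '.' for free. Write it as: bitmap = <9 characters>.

  1. create(b)  ⇒  F........  {b→[0]}
  2. append(b, 2)  ⇒  FFF......  {b→[0, 1, 2]}
  3. unlink(b)  ⇒  .........  {}
  4. create(b)  ⇒  F........  {b→[0]}
  5. create(a)  ⇒  FF.......  {a→[1]; b→[0]}
  6. append(b, 1)  ⇒  FFF......  {a→[1]; b→[0, 2]}
  7. unlink(b)  ⇒  .F.......  {a→[1]}
  8. create(c)  ⇒  FF.......  {a→[1]; c→[0]}
  9. append(a, 1)  ⇒  FFF......  {a→[1, 2]; c→[0]}
  10. create(b)  ⇒  FFFF.....  {a→[1, 2]; b→[3]; c→[0]}
  11. unlink(c)  ⇒  .FFF.....  {a→[1, 2]; b→[3]}

bitmap = .FFF.....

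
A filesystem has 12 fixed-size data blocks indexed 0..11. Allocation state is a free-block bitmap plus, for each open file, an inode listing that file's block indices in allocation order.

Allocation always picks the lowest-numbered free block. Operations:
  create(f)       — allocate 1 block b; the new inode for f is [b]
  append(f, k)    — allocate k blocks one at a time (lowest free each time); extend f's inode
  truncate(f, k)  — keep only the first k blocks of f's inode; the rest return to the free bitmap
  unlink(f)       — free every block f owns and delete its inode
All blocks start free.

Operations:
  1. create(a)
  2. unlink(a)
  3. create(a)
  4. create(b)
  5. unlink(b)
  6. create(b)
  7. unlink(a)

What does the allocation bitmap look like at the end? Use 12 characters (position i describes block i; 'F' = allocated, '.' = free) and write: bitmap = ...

  1. create(a)  ⇒  F...........  {a→[0]}
  2. unlink(a)  ⇒  ............  {}
  3. create(a)  ⇒  F...........  {a→[0]}
  4. create(b)  ⇒  FF..........  {a→[0]; b→[1]}
  5. unlink(b)  ⇒  F...........  {a→[0]}
  6. create(b)  ⇒  FF..........  {a→[0]; b→[1]}
  7. unlink(a)  ⇒  .F..........  {b→[1]}

bitmap = .F..........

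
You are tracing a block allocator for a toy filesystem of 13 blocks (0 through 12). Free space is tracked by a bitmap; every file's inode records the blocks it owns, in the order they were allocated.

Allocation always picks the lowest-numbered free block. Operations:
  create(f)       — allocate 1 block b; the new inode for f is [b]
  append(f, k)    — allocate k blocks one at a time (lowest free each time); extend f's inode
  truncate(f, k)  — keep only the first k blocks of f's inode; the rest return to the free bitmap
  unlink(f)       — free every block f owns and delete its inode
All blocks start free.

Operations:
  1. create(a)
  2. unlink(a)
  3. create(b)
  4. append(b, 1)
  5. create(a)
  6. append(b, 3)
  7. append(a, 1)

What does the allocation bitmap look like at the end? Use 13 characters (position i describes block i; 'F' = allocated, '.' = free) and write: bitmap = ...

  1. create(a)  ⇒  F............  {a→[0]}
  2. unlink(a)  ⇒  .............  {}
  3. create(b)  ⇒  F............  {b→[0]}
  4. append(b, 1)  ⇒  FF...........  {b→[0, 1]}
  5. create(a)  ⇒  FFF..........  {a→[2]; b→[0, 1]}
  6. append(b, 3)  ⇒  FFFFFF.......  {a→[2]; b→[0, 1, 3, 4, 5]}
  7. append(a, 1)  ⇒  FFFFFFF......  {a→[2, 6]; b→[0, 1, 3, 4, 5]}

bitmap = FFFFFFF......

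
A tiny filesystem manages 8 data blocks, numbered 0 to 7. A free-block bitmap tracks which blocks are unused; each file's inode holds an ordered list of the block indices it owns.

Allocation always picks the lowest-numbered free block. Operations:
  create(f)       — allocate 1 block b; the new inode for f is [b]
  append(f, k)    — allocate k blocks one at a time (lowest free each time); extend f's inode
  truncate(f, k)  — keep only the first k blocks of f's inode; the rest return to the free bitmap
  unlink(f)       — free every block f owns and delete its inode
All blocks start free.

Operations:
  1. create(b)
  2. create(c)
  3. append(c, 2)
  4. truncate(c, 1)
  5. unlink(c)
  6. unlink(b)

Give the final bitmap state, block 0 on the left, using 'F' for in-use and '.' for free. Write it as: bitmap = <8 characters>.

bitmap = ........

  1. create(b)  ⇒  F.......  {b→[0]}
  2. create(c)  ⇒  FF......  {b→[0]; c→[1]}
  3. append(c, 2)  ⇒  FFFF....  {b→[0]; c→[1, 2, 3]}
  4. truncate(c, 1)  ⇒  FF......  {b→[0]; c→[1]}
  5. unlink(c)  ⇒  F.......  {b→[0]}
  6. unlink(b)  ⇒  ........  {}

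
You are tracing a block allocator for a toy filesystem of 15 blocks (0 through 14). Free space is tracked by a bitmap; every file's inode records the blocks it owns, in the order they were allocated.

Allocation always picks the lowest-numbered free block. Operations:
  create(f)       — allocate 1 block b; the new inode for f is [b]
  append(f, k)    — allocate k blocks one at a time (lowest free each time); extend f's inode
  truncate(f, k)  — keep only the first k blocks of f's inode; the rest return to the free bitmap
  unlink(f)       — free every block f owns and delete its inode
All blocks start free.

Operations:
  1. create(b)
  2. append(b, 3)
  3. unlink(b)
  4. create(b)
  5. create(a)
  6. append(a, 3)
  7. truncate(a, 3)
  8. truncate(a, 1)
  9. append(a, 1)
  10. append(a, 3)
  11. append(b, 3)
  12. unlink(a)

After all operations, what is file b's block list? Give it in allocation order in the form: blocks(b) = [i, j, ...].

[1] create(b) — b=0 (map F..............)
[2] append(b, 3) — b=0,1,2,3 (map FFFF...........)
[3] unlink(b) —  (map ...............)
[4] create(b) — b=0 (map F..............)
[5] create(a) — a=1 b=0 (map FF.............)
[6] append(a, 3) — a=1,2,3,4 b=0 (map FFFFF..........)
[7] truncate(a, 3) — a=1,2,3 b=0 (map FFFF...........)
[8] truncate(a, 1) — a=1 b=0 (map FF.............)
[9] append(a, 1) — a=1,2 b=0 (map FFF............)
[10] append(a, 3) — a=1,2,3,4,5 b=0 (map FFFFFF.........)
[11] append(b, 3) — a=1,2,3,4,5 b=0,6,7,8 (map FFFFFFFFF......)
[12] unlink(a) — b=0,6,7,8 (map F.....FFF......)

blocks(b) = [0, 6, 7, 8]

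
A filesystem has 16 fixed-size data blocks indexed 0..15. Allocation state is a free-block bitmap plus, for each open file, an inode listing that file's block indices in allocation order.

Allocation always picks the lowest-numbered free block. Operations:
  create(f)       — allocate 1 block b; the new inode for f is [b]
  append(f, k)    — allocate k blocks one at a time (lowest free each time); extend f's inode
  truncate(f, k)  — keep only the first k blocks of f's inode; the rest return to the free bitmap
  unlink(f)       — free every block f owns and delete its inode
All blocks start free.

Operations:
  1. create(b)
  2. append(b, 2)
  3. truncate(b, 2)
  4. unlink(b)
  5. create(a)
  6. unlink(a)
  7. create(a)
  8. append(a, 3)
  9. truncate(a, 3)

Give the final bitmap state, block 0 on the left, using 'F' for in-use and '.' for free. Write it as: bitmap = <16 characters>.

  1. create(b)  ⇒  F...............  {b→[0]}
  2. append(b, 2)  ⇒  FFF.............  {b→[0, 1, 2]}
  3. truncate(b, 2)  ⇒  FF..............  {b→[0, 1]}
  4. unlink(b)  ⇒  ................  {}
  5. create(a)  ⇒  F...............  {a→[0]}
  6. unlink(a)  ⇒  ................  {}
  7. create(a)  ⇒  F...............  {a→[0]}
  8. append(a, 3)  ⇒  FFFF............  {a→[0, 1, 2, 3]}
  9. truncate(a, 3)  ⇒  FFF.............  {a→[0, 1, 2]}

bitmap = FFF.............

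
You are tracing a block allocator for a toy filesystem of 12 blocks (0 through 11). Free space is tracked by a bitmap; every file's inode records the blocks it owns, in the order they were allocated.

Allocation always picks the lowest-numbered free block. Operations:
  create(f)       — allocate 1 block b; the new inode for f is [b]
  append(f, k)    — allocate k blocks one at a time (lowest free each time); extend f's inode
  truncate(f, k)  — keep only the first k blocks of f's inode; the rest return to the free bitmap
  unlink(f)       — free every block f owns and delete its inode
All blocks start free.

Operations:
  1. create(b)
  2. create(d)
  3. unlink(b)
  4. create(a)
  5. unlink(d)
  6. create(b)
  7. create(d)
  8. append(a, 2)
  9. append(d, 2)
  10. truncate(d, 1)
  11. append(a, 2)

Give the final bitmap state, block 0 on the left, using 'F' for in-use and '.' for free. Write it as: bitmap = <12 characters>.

create(b): bitmap=F........... | b=[0]
create(d): bitmap=FF.......... | b=[0] d=[1]
unlink(b): bitmap=.F.......... | d=[1]
create(a): bitmap=FF.......... | a=[0] d=[1]
unlink(d): bitmap=F........... | a=[0]
create(b): bitmap=FF.......... | a=[0] b=[1]
create(d): bitmap=FFF......... | a=[0] b=[1] d=[2]
append(a, 2): bitmap=FFFFF....... | a=[0, 3, 4] b=[1] d=[2]
append(d, 2): bitmap=FFFFFFF..... | a=[0, 3, 4] b=[1] d=[2, 5, 6]
truncate(d, 1): bitmap=FFFFF....... | a=[0, 3, 4] b=[1] d=[2]
append(a, 2): bitmap=FFFFFFF..... | a=[0, 3, 4, 5, 6] b=[1] d=[2]

bitmap = FFFFFFF.....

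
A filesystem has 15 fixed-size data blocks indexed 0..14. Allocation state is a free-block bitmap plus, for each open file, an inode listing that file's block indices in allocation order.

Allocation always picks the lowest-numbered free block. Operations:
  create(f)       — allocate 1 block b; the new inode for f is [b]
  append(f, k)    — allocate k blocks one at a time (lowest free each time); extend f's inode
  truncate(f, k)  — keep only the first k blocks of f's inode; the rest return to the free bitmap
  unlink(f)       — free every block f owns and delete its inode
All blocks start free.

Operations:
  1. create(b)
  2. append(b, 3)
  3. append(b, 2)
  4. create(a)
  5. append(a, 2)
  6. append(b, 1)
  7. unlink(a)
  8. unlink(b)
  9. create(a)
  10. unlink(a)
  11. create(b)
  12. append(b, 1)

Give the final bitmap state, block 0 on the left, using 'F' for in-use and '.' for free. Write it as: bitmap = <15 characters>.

bitmap = FF.............

[1] create(b) — b=0 (map F..............)
[2] append(b, 3) — b=0,1,2,3 (map FFFF...........)
[3] append(b, 2) — b=0,1,2,3,4,5 (map FFFFFF.........)
[4] create(a) — a=6 b=0,1,2,3,4,5 (map FFFFFFF........)
[5] append(a, 2) — a=6,7,8 b=0,1,2,3,4,5 (map FFFFFFFFF......)
[6] append(b, 1) — a=6,7,8 b=0,1,2,3,4,5,9 (map FFFFFFFFFF.....)
[7] unlink(a) — b=0,1,2,3,4,5,9 (map FFFFFF...F.....)
[8] unlink(b) —  (map ...............)
[9] create(a) — a=0 (map F..............)
[10] unlink(a) —  (map ...............)
[11] create(b) — b=0 (map F..............)
[12] append(b, 1) — b=0,1 (map FF.............)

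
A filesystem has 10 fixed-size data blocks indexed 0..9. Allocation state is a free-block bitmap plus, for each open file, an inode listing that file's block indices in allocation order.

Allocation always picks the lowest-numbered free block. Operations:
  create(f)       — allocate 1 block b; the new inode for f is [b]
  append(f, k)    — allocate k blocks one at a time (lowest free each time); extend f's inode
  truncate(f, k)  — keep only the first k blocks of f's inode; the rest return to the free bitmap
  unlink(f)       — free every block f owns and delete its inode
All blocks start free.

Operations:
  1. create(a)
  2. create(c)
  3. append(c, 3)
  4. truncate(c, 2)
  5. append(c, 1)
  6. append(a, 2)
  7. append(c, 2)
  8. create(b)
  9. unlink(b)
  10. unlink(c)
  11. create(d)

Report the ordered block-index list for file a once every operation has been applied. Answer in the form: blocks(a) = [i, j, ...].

blocks(a) = [0, 4, 5]

create(a): bitmap=F......... | a=[0]
create(c): bitmap=FF........ | a=[0] c=[1]
append(c, 3): bitmap=FFFFF..... | a=[0] c=[1, 2, 3, 4]
truncate(c, 2): bitmap=FFF....... | a=[0] c=[1, 2]
append(c, 1): bitmap=FFFF...... | a=[0] c=[1, 2, 3]
append(a, 2): bitmap=FFFFFF.... | a=[0, 4, 5] c=[1, 2, 3]
append(c, 2): bitmap=FFFFFFFF.. | a=[0, 4, 5] c=[1, 2, 3, 6, 7]
create(b): bitmap=FFFFFFFFF. | a=[0, 4, 5] b=[8] c=[1, 2, 3, 6, 7]
unlink(b): bitmap=FFFFFFFF.. | a=[0, 4, 5] c=[1, 2, 3, 6, 7]
unlink(c): bitmap=F...FF.... | a=[0, 4, 5]
create(d): bitmap=FF..FF.... | a=[0, 4, 5] d=[1]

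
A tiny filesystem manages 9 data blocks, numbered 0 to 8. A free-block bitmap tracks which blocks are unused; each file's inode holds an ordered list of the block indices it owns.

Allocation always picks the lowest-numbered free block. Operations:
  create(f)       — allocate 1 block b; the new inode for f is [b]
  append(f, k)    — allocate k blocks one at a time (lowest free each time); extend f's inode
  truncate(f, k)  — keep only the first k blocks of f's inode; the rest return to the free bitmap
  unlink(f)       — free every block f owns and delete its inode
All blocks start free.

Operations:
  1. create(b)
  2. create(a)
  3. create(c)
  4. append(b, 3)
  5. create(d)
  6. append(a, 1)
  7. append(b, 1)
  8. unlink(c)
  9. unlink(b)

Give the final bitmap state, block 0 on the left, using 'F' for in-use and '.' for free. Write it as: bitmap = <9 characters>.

create(b): bitmap=F........ | b=[0]
create(a): bitmap=FF....... | a=[1] b=[0]
create(c): bitmap=FFF...... | a=[1] b=[0] c=[2]
append(b, 3): bitmap=FFFFFF... | a=[1] b=[0, 3, 4, 5] c=[2]
create(d): bitmap=FFFFFFF.. | a=[1] b=[0, 3, 4, 5] c=[2] d=[6]
append(a, 1): bitmap=FFFFFFFF. | a=[1, 7] b=[0, 3, 4, 5] c=[2] d=[6]
append(b, 1): bitmap=FFFFFFFFF | a=[1, 7] b=[0, 3, 4, 5, 8] c=[2] d=[6]
unlink(c): bitmap=FF.FFFFFF | a=[1, 7] b=[0, 3, 4, 5, 8] d=[6]
unlink(b): bitmap=.F....FF. | a=[1, 7] d=[6]

bitmap = .F....FF.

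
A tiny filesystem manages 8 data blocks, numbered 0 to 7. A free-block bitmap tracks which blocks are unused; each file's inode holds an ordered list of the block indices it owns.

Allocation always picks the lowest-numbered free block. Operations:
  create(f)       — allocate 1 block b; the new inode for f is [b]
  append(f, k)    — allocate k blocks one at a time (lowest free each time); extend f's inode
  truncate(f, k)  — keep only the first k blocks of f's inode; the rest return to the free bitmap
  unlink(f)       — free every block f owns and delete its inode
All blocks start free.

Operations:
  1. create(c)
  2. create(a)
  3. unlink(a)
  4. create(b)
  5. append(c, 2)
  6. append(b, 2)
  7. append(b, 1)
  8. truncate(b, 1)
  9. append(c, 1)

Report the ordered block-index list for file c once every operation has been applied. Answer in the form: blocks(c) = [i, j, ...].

create(c): bitmap=F....... | c=[0]
create(a): bitmap=FF...... | a=[1] c=[0]
unlink(a): bitmap=F....... | c=[0]
create(b): bitmap=FF...... | b=[1] c=[0]
append(c, 2): bitmap=FFFF.... | b=[1] c=[0, 2, 3]
append(b, 2): bitmap=FFFFFF.. | b=[1, 4, 5] c=[0, 2, 3]
append(b, 1): bitmap=FFFFFFF. | b=[1, 4, 5, 6] c=[0, 2, 3]
truncate(b, 1): bitmap=FFFF.... | b=[1] c=[0, 2, 3]
append(c, 1): bitmap=FFFFF... | b=[1] c=[0, 2, 3, 4]

blocks(c) = [0, 2, 3, 4]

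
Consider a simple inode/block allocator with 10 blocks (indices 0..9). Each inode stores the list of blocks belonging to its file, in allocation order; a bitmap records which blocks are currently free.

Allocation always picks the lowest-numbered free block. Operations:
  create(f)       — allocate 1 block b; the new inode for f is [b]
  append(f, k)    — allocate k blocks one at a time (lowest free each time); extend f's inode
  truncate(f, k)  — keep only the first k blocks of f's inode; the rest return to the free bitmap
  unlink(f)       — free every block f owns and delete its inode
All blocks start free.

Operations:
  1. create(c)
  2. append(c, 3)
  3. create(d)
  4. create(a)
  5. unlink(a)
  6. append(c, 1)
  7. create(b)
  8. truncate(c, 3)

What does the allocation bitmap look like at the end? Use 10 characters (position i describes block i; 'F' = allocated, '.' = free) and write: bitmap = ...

create(c): bitmap=F......... | c=[0]
append(c, 3): bitmap=FFFF...... | c=[0, 1, 2, 3]
create(d): bitmap=FFFFF..... | c=[0, 1, 2, 3] d=[4]
create(a): bitmap=FFFFFF.... | a=[5] c=[0, 1, 2, 3] d=[4]
unlink(a): bitmap=FFFFF..... | c=[0, 1, 2, 3] d=[4]
append(c, 1): bitmap=FFFFFF.... | c=[0, 1, 2, 3, 5] d=[4]
create(b): bitmap=FFFFFFF... | b=[6] c=[0, 1, 2, 3, 5] d=[4]
truncate(c, 3): bitmap=FFF.F.F... | b=[6] c=[0, 1, 2] d=[4]

bitmap = FFF.F.F...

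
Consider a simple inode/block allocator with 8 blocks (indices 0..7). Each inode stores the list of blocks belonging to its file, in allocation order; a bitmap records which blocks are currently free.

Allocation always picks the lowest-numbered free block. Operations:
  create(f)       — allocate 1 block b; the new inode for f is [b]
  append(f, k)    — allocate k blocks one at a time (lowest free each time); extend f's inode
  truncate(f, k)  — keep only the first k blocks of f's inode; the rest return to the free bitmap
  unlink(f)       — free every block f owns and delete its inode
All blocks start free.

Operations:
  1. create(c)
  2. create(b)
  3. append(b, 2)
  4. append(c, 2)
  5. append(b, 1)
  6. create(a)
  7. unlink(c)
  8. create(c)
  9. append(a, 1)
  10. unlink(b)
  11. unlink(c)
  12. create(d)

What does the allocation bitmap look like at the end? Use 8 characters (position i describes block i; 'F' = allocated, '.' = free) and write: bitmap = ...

[1] create(c) — c=0 (map F.......)
[2] create(b) — b=1 c=0 (map FF......)
[3] append(b, 2) — b=1,2,3 c=0 (map FFFF....)
[4] append(c, 2) — b=1,2,3 c=0,4,5 (map FFFFFF..)
[5] append(b, 1) — b=1,2,3,6 c=0,4,5 (map FFFFFFF.)
[6] create(a) — a=7 b=1,2,3,6 c=0,4,5 (map FFFFFFFF)
[7] unlink(c) — a=7 b=1,2,3,6 (map .FFF..FF)
[8] create(c) — a=7 b=1,2,3,6 c=0 (map FFFF..FF)
[9] append(a, 1) — a=7,4 b=1,2,3,6 c=0 (map FFFFF.FF)
[10] unlink(b) — a=7,4 c=0 (map F...F..F)
[11] unlink(c) — a=7,4 (map ....F..F)
[12] create(d) — a=7,4 d=0 (map F...F..F)

bitmap = F...F..F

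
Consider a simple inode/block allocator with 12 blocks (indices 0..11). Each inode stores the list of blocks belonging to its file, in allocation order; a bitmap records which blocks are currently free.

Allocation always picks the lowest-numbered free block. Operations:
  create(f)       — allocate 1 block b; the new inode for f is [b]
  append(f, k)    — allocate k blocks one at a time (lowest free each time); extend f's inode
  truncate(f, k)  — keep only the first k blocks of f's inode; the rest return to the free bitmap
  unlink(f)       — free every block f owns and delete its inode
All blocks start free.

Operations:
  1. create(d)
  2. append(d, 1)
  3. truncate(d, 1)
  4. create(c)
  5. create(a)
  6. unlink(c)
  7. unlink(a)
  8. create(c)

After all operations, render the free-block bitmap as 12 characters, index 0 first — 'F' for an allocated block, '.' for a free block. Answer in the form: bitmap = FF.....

create(d): bitmap=F........... | d=[0]
append(d, 1): bitmap=FF.......... | d=[0, 1]
truncate(d, 1): bitmap=F........... | d=[0]
create(c): bitmap=FF.......... | c=[1] d=[0]
create(a): bitmap=FFF......... | a=[2] c=[1] d=[0]
unlink(c): bitmap=F.F......... | a=[2] d=[0]
unlink(a): bitmap=F........... | d=[0]
create(c): bitmap=FF.......... | c=[1] d=[0]

bitmap = FF..........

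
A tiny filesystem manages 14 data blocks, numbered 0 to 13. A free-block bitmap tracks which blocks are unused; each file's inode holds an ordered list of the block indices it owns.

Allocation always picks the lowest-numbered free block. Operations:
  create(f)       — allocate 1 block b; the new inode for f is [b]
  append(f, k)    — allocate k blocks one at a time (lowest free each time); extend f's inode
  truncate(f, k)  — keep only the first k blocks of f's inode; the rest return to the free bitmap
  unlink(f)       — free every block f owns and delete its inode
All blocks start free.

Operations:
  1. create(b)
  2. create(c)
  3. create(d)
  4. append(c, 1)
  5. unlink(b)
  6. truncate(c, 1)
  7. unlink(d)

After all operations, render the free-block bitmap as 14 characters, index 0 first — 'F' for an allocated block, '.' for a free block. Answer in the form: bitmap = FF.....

bitmap = .F............

  1. create(b)  ⇒  F.............  {b→[0]}
  2. create(c)  ⇒  FF............  {b→[0]; c→[1]}
  3. create(d)  ⇒  FFF...........  {b→[0]; c→[1]; d→[2]}
  4. append(c, 1)  ⇒  FFFF..........  {b→[0]; c→[1, 3]; d→[2]}
  5. unlink(b)  ⇒  .FFF..........  {c→[1, 3]; d→[2]}
  6. truncate(c, 1)  ⇒  .FF...........  {c→[1]; d→[2]}
  7. unlink(d)  ⇒  .F............  {c→[1]}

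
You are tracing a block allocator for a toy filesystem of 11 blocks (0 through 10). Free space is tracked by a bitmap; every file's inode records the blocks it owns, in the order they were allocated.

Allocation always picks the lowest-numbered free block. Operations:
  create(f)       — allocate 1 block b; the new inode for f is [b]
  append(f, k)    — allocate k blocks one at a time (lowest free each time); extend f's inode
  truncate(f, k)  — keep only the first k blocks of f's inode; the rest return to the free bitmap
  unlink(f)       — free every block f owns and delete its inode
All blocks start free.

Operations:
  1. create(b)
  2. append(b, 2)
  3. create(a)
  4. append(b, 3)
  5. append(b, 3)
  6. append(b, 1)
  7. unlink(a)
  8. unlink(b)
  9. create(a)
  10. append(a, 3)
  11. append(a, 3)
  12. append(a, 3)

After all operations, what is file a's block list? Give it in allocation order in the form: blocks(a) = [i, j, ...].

after create(b) → b:[0]  free=[F..........]
after append(b, 2) → b:[0, 1, 2]  free=[FFF........]
after create(a) → a:[3], b:[0, 1, 2]  free=[FFFF.......]
after append(b, 3) → a:[3], b:[0, 1, 2, 4, 5, 6]  free=[FFFFFFF....]
after append(b, 3) → a:[3], b:[0, 1, 2, 4, 5, 6, 7, 8, 9]  free=[FFFFFFFFFF.]
after append(b, 1) → a:[3], b:[0, 1, 2, 4, 5, 6, 7, 8, 9, 10]  free=[FFFFFFFFFFF]
after unlink(a) → b:[0, 1, 2, 4, 5, 6, 7, 8, 9, 10]  free=[FFF.FFFFFFF]
after unlink(b) →   free=[...........]
after create(a) → a:[0]  free=[F..........]
after append(a, 3) → a:[0, 1, 2, 3]  free=[FFFF.......]
after append(a, 3) → a:[0, 1, 2, 3, 4, 5, 6]  free=[FFFFFFF....]
after append(a, 3) → a:[0, 1, 2, 3, 4, 5, 6, 7, 8, 9]  free=[FFFFFFFFFF.]

blocks(a) = [0, 1, 2, 3, 4, 5, 6, 7, 8, 9]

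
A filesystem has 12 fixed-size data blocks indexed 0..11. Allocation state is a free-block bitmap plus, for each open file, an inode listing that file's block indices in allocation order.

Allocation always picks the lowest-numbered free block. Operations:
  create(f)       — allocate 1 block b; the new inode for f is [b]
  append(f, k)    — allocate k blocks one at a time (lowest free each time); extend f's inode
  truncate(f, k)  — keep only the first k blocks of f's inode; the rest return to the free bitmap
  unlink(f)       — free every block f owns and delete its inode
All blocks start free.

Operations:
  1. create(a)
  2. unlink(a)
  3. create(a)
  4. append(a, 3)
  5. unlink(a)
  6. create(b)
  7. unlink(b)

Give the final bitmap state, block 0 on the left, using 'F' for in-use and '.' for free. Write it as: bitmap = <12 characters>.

  1. create(a)  ⇒  F...........  {a→[0]}
  2. unlink(a)  ⇒  ............  {}
  3. create(a)  ⇒  F...........  {a→[0]}
  4. append(a, 3)  ⇒  FFFF........  {a→[0, 1, 2, 3]}
  5. unlink(a)  ⇒  ............  {}
  6. create(b)  ⇒  F...........  {b→[0]}
  7. unlink(b)  ⇒  ............  {}

bitmap = ............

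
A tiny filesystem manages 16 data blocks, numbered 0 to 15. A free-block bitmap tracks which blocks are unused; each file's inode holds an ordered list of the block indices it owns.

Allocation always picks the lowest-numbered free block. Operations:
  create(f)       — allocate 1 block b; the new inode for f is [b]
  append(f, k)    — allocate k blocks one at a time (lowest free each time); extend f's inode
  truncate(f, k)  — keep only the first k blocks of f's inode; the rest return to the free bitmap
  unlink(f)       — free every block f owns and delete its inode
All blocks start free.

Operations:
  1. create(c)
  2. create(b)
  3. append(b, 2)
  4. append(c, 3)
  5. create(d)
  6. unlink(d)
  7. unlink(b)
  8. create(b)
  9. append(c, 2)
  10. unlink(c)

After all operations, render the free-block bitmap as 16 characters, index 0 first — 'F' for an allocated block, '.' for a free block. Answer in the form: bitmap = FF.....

bitmap = .F..............

after create(c) → c:[0]  free=[F...............]
after create(b) → b:[1], c:[0]  free=[FF..............]
after append(b, 2) → b:[1, 2, 3], c:[0]  free=[FFFF............]
after append(c, 3) → b:[1, 2, 3], c:[0, 4, 5, 6]  free=[FFFFFFF.........]
after create(d) → b:[1, 2, 3], c:[0, 4, 5, 6], d:[7]  free=[FFFFFFFF........]
after unlink(d) → b:[1, 2, 3], c:[0, 4, 5, 6]  free=[FFFFFFF.........]
after unlink(b) → c:[0, 4, 5, 6]  free=[F...FFF.........]
after create(b) → b:[1], c:[0, 4, 5, 6]  free=[FF..FFF.........]
after append(c, 2) → b:[1], c:[0, 4, 5, 6, 2, 3]  free=[FFFFFFF.........]
after unlink(c) → b:[1]  free=[.F..............]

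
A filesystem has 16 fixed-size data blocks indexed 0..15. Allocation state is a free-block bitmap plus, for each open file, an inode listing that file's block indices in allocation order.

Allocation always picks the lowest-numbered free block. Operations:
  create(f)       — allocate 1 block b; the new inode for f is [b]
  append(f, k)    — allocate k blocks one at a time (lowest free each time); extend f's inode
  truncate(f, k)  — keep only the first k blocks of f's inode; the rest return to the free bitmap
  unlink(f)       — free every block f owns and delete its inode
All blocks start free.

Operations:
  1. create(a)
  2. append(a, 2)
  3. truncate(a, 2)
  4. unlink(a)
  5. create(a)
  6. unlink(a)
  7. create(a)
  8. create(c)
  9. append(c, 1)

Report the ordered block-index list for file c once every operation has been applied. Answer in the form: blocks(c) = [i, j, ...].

blocks(c) = [1, 2]

create(a): bitmap=F............... | a=[0]
append(a, 2): bitmap=FFF............. | a=[0, 1, 2]
truncate(a, 2): bitmap=FF.............. | a=[0, 1]
unlink(a): bitmap=................ | 
create(a): bitmap=F............... | a=[0]
unlink(a): bitmap=................ | 
create(a): bitmap=F............... | a=[0]
create(c): bitmap=FF.............. | a=[0] c=[1]
append(c, 1): bitmap=FFF............. | a=[0] c=[1, 2]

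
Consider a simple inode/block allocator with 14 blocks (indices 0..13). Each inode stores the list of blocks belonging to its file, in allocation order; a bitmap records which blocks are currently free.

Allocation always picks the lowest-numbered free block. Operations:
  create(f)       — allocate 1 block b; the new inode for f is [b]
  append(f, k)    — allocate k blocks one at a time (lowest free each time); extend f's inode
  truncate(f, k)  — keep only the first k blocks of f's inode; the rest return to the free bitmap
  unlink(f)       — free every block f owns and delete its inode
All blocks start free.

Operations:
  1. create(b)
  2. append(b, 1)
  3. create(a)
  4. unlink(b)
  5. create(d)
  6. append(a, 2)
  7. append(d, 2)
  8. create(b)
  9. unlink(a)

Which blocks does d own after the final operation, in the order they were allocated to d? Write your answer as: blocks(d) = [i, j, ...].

blocks(d) = [0, 4, 5]

  1. create(b)  ⇒  F.............  {b→[0]}
  2. append(b, 1)  ⇒  FF............  {b→[0, 1]}
  3. create(a)  ⇒  FFF...........  {a→[2]; b→[0, 1]}
  4. unlink(b)  ⇒  ..F...........  {a→[2]}
  5. create(d)  ⇒  F.F...........  {a→[2]; d→[0]}
  6. append(a, 2)  ⇒  FFFF..........  {a→[2, 1, 3]; d→[0]}
  7. append(d, 2)  ⇒  FFFFFF........  {a→[2, 1, 3]; d→[0, 4, 5]}
  8. create(b)  ⇒  FFFFFFF.......  {a→[2, 1, 3]; b→[6]; d→[0, 4, 5]}
  9. unlink(a)  ⇒  F...FFF.......  {b→[6]; d→[0, 4, 5]}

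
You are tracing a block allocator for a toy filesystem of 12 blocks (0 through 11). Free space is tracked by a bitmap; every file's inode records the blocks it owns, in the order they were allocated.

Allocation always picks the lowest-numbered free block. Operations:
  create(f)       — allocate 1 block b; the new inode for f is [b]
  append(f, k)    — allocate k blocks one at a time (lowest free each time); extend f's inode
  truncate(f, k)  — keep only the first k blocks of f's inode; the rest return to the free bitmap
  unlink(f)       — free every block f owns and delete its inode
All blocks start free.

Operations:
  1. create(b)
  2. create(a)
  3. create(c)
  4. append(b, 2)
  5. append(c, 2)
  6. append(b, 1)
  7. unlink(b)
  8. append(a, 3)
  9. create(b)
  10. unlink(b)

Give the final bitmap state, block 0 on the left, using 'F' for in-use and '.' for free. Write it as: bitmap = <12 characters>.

  1. create(b)  ⇒  F...........  {b→[0]}
  2. create(a)  ⇒  FF..........  {a→[1]; b→[0]}
  3. create(c)  ⇒  FFF.........  {a→[1]; b→[0]; c→[2]}
  4. append(b, 2)  ⇒  FFFFF.......  {a→[1]; b→[0, 3, 4]; c→[2]}
  5. append(c, 2)  ⇒  FFFFFFF.....  {a→[1]; b→[0, 3, 4]; c→[2, 5, 6]}
  6. append(b, 1)  ⇒  FFFFFFFF....  {a→[1]; b→[0, 3, 4, 7]; c→[2, 5, 6]}
  7. unlink(b)  ⇒  .FF..FF.....  {a→[1]; c→[2, 5, 6]}
  8. append(a, 3)  ⇒  FFFFFFF.....  {a→[1, 0, 3, 4]; c→[2, 5, 6]}
  9. create(b)  ⇒  FFFFFFFF....  {a→[1, 0, 3, 4]; b→[7]; c→[2, 5, 6]}
  10. unlink(b)  ⇒  FFFFFFF.....  {a→[1, 0, 3, 4]; c→[2, 5, 6]}

bitmap = FFFFFFF.....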